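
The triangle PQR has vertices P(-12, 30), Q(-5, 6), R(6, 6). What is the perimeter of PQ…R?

|PQ| = √((7)² + (-24)²) = √625 = 25
|QR| = √((11)² + (0)²) = √121 = 11
|RP| = √((-18)² + (24)²) = √900 = 30
Perimeter = 25 + 11 + 30 = 66.

66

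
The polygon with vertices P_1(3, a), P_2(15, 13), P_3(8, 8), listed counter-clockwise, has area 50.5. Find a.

-10

Write out the shoelace sum; only the two edges meeting at P_1 involve a:
2·Area = [(8·a − 3·8) + (3·13 − 15·a)] + 16
       = -7·a + 31 = 101
⇒ a = -10.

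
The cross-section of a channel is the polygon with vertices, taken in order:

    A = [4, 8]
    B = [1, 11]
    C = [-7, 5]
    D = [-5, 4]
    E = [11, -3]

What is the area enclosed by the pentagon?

93

Apply the surveyor's formula: 2A = Σ (x_i·y_{i+1} − x_{i+1}·y_i), indices taken mod 5.
Σ = (36) + (82) + (-3) + (-29) + (100) = 186
Area = |Σ|/2 = 93.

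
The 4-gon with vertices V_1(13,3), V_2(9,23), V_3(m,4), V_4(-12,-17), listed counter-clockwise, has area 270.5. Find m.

The doubled signed area Σ (x_i y_{i+1} − x_{i+1} y_i) is linear in m.
With m=0 it equals 541; the coefficient of m is -40 (from the two edges through V_3).
So -40·m + 541 = 2·270.5 = 541 ⇒ m = 0.

0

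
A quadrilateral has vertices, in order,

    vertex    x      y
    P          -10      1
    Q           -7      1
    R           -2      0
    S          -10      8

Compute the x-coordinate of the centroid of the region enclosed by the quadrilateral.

-1175/159

Apply the shoelace formula. First the cross-terms c_i = x_i·y_{i+1} − x_{i+1}·y_i:
  -3, 2, -16, 70  ⇒  2A = 53, A = 26.5.
Then Σ (x_i + x_{i+1})·c_i = -1175, so x̄ = -1175 / (6·26.5) = -1175/159.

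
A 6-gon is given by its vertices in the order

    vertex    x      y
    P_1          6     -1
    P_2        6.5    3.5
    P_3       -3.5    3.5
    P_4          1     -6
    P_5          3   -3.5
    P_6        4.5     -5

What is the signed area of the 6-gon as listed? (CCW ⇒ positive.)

60.375

P_1→P_2: (6)(3.5) − (6.5)(-1) = 27.5
P_2→P_3: (6.5)(3.5) − (-3.5)(3.5) = 35
P_3→P_4: (-3.5)(-6) − (1)(3.5) = 17.5
P_4→P_5: (1)(-3.5) − (3)(-6) = 14.5
P_5→P_6: (3)(-5) − (4.5)(-3.5) = 0.75
P_6→P_1: (4.5)(-1) − (6)(-5) = 25.5
Σ = 120.75
Signed area = Σ/2 = 60.375 (positive ⇒ counter-clockwise traversal).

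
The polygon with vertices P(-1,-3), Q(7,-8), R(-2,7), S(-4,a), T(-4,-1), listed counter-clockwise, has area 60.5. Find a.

8

The doubled signed area Σ (x_i y_{i+1} − x_{i+1} y_i) is linear in a.
With a=0 it equals 105; the coefficient of a is 2 (from the two edges through S).
So 2·a + 105 = 2·60.5 = 121 ⇒ a = 8.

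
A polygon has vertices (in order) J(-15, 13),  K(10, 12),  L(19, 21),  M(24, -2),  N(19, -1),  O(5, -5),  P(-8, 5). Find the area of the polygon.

495

Apply the surveyor's formula: 2A = Σ (x_i·y_{i+1} − x_{i+1}·y_i), indices taken mod 7.
Cross-terms: -310, -18, -542, 14, -90, -15, -29  ⇒  Σ = -990
Area = |Σ|/2 = 495.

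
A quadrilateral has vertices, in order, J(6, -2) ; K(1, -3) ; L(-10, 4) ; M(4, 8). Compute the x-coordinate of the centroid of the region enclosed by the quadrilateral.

-23/97

Apply Gauss's area formula. First the cross-terms c_i = x_i·y_{i+1} − x_{i+1}·y_i:
  -16, -26, -96, -56  ⇒  2A = -194, A = -97.
Then Σ (x_i + x_{i+1})·c_i = 138, so x̄ = 138 / (6·(-97)) = -23/97.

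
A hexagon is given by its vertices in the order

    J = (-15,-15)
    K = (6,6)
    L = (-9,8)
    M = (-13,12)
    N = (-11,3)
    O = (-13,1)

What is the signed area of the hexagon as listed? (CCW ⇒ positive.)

Apply the shoelace (surveyor's) formula: 2A = Σ (x_i·y_{i+1} − x_{i+1}·y_i), indices taken mod 6.
Σ = (0) + (102) + (-4) + (93) + (28) + (210) = 429
Signed area = Σ/2 = 214.5 (positive ⇒ counter-clockwise traversal).

214.5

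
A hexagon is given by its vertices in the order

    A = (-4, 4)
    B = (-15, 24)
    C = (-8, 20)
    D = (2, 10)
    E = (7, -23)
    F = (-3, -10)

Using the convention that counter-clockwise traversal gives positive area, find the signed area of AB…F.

-285.5

Σ = (-36) + (-108) + (-120) + (-116) + (-139) + (-52) = -571
Signed area = Σ/2 = -285.5 (negative ⇒ clockwise traversal).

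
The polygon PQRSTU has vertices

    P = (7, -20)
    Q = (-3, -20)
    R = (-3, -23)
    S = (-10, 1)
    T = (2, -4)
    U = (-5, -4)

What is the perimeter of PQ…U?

|PQ| = √((-10)² + (0)²) = √100 = 10
|QR| = √((0)² + (-3)²) = √9 = 3
|RS| = √((-7)² + (24)²) = √625 = 25
|ST| = √((12)² + (-5)²) = √169 = 13
|TU| = √((-7)² + (0)²) = √49 = 7
|UP| = √((12)² + (-16)²) = √400 = 20
Perimeter = 10 + 3 + 25 + 13 + 7 + 20 = 78.

78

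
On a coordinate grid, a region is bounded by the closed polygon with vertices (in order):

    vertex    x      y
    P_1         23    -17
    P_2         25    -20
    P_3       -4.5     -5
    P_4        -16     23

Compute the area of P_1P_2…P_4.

Cross-terms: -35, -215, -183.5, -257  ⇒  Σ = -690.5
Area = |Σ|/2 = 345.25.

345.25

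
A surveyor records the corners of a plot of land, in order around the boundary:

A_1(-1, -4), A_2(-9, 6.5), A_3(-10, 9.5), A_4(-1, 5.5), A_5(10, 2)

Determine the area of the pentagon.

101.75

Apply the shoelace formula: 2A = Σ (x_i·y_{i+1} − x_{i+1}·y_i), indices taken mod 5.
Σ = (-42.5) + (-20.5) + (-45.5) + (-57) + (-38) = -203.5
Area = |Σ|/2 = 101.75.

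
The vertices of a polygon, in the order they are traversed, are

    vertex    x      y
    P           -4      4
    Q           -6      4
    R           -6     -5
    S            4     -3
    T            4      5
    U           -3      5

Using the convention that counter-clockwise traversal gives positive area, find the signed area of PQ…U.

87.5

Apply Gauss's area formula: 2A = Σ (x_i·y_{i+1} − x_{i+1}·y_i), indices taken mod 6.
P→Q: (-4)(4) − (-6)(4) = 8
Q→R: (-6)(-5) − (-6)(4) = 54
R→S: (-6)(-3) − (4)(-5) = 38
S→T: (4)(5) − (4)(-3) = 32
T→U: (4)(5) − (-3)(5) = 35
U→P: (-3)(4) − (-4)(5) = 8
Σ = 175
Signed area = Σ/2 = 87.5 (positive ⇒ counter-clockwise traversal).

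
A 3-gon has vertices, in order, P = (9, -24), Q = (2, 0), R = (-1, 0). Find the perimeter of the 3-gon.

54

|PQ| = √((-7)² + (24)²) = √625 = 25
|QR| = √((-3)² + (0)²) = √9 = 3
|RP| = √((10)² + (-24)²) = √676 = 26
Perimeter = 25 + 3 + 26 = 54.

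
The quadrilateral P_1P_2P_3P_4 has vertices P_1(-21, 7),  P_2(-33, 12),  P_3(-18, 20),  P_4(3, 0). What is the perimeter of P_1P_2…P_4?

|P_1P_2| = √((-12)² + (5)²) = √169 = 13
|P_2P_3| = √((15)² + (8)²) = √289 = 17
|P_3P_4| = √((21)² + (-20)²) = √841 = 29
|P_4P_1| = √((-24)² + (7)²) = √625 = 25
Perimeter = 13 + 17 + 29 + 25 = 84.

84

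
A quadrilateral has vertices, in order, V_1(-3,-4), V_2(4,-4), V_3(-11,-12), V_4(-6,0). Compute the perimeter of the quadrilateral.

42

|V_1V_2| = √((7)² + (0)²) = √49 = 7
|V_2V_3| = √((-15)² + (-8)²) = √289 = 17
|V_3V_4| = √((5)² + (12)²) = √169 = 13
|V_4V_1| = √((3)² + (-4)²) = √25 = 5
Perimeter = 7 + 17 + 13 + 5 = 42.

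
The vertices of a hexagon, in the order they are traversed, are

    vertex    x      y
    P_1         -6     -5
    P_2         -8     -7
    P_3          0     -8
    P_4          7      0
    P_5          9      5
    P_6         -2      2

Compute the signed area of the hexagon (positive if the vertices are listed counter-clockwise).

103.5

Apply Gauss's area formula: 2A = Σ (x_i·y_{i+1} − x_{i+1}·y_i), indices taken mod 6.
Cross-terms: 2, 64, 56, 35, 28, 22  ⇒  Σ = 207
Signed area = Σ/2 = 103.5 (positive ⇒ counter-clockwise traversal).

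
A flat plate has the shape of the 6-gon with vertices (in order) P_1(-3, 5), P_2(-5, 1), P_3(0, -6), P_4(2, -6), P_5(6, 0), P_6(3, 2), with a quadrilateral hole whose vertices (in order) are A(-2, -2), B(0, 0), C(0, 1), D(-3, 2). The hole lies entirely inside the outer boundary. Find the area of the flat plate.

Outer boundary:
Apply the shoelace (surveyor's) formula: 2A = Σ (x_i·y_{i+1} − x_{i+1}·y_i), indices taken mod 6.
Σ = (22) + (30) + (12) + (36) + (12) + (21) = 133
Area = |Σ|/2 = 66.5.
Hole:
Apply Gauss's area formula: 2A = Σ (x_i·y_{i+1} − x_{i+1}·y_i), indices taken mod 4.
Σ = (0) + (0) + (3) + (10) = 13
Area = |Σ|/2 = 6.5.
Net area = 66.5 − 6.5 = 60.

60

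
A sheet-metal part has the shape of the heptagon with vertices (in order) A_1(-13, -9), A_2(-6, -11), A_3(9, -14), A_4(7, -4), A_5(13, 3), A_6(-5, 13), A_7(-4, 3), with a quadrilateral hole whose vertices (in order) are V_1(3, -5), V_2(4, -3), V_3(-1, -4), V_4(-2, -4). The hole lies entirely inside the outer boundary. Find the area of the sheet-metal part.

Outer boundary:
Apply Gauss's area formula: 2A = Σ (x_i·y_{i+1} − x_{i+1}·y_i), indices taken mod 7.
Cross-terms: 89, 183, 62, 73, 184, 37, 75  ⇒  Σ = 703
Area = |Σ|/2 = 351.5.
Hole:
Cross-terms: 11, -19, -4, 22  ⇒  Σ = 10
Area = |Σ|/2 = 5.
Net area = 351.5 − 5 = 346.5.

346.5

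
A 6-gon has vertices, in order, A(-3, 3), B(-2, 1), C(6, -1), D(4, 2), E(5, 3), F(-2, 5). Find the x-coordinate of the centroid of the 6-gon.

65/57

Apply the surveyor's formula. First the cross-terms c_i = x_i·y_{i+1} − x_{i+1}·y_i:
  3, -4, 16, 2, 31, 9  ⇒  2A = 57, A = 28.5.
Then Σ (x_i + x_{i+1})·c_i = 195, so x̄ = 195 / (6·28.5) = 65/57.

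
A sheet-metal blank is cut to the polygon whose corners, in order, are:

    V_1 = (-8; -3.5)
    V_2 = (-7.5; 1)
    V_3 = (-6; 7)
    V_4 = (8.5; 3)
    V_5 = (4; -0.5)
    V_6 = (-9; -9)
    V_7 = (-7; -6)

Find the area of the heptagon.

123.75

Σ = (-34.25) + (-46.5) + (-77.5) + (-16.25) + (-40.5) + (-9) + (-23.5) = -247.5
Area = |Σ|/2 = 123.75.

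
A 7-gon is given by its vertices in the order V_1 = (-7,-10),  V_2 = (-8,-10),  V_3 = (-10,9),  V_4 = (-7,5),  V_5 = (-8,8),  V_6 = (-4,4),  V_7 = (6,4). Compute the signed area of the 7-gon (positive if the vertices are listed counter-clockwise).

Apply the shoelace formula: 2A = Σ (x_i·y_{i+1} − x_{i+1}·y_i), indices taken mod 7.
Cross-terms: -10, -172, 13, -16, 0, -40, -32  ⇒  Σ = -257
Signed area = Σ/2 = -128.5 (negative ⇒ clockwise traversal).

-128.5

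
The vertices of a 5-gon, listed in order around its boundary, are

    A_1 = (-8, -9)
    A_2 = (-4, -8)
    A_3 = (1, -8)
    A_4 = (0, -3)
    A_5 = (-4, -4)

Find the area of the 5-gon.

28.5

Apply the surveyor's formula: 2A = Σ (x_i·y_{i+1} − x_{i+1}·y_i), indices taken mod 5.
Cross-terms: 28, 40, -3, -12, 4  ⇒  Σ = 57
Area = |Σ|/2 = 28.5.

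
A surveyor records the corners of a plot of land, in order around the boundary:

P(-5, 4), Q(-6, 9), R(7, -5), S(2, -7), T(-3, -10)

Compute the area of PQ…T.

Apply the shoelace formula: 2A = Σ (x_i·y_{i+1} − x_{i+1}·y_i), indices taken mod 5.
P→Q: (-5)(9) − (-6)(4) = -21
Q→R: (-6)(-5) − (7)(9) = -33
R→S: (7)(-7) − (2)(-5) = -39
S→T: (2)(-10) − (-3)(-7) = -41
T→P: (-3)(4) − (-5)(-10) = -62
Σ = -196
Area = |Σ|/2 = 98.

98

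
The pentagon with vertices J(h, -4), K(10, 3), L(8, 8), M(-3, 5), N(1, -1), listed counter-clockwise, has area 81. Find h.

The doubled signed area Σ (x_i y_{i+1} − x_{i+1} y_i) is linear in h.
With h=0 it equals 154; the coefficient of h is 4 (from the two edges through J).
So 4·h + 154 = 2·81 = 162 ⇒ h = 2.

2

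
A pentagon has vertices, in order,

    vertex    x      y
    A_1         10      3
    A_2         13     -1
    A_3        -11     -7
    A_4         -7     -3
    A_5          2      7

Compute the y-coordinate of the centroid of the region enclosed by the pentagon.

Apply the shoelace (surveyor's) formula. First the cross-terms c_i = x_i·y_{i+1} − x_{i+1}·y_i:
  -49, -102, -16, -43, -64  ⇒  2A = -274, A = -137.
Then Σ (y_i + y_{i+1})·c_i = 66, so ȳ = 66 / (6·(-137)) = -11/137.

-11/137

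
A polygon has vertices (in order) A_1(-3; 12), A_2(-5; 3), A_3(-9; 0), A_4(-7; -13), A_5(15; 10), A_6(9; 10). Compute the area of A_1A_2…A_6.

Apply Gauss's area formula: 2A = Σ (x_i·y_{i+1} − x_{i+1}·y_i), indices taken mod 6.
Σ = (51) + (27) + (117) + (125) + (60) + (138) = 518
Area = |Σ|/2 = 259.

259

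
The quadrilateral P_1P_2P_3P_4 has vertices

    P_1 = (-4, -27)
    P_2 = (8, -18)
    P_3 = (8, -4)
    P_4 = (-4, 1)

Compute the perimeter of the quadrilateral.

|P_1P_2| = √((12)² + (9)²) = √225 = 15
|P_2P_3| = √((0)² + (14)²) = √196 = 14
|P_3P_4| = √((-12)² + (5)²) = √169 = 13
|P_4P_1| = √((0)² + (-28)²) = √784 = 28
Perimeter = 15 + 14 + 13 + 28 = 70.

70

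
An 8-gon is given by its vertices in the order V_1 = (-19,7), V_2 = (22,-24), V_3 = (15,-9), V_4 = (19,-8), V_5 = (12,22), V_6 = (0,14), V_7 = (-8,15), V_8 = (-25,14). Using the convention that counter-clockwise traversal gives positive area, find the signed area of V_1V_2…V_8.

831.5

Apply the surveyor's formula: 2A = Σ (x_i·y_{i+1} − x_{i+1}·y_i), indices taken mod 8.
Cross-terms: 302, 162, 51, 514, 168, 112, 263, 91  ⇒  Σ = 1663
Signed area = Σ/2 = 831.5 (positive ⇒ counter-clockwise traversal).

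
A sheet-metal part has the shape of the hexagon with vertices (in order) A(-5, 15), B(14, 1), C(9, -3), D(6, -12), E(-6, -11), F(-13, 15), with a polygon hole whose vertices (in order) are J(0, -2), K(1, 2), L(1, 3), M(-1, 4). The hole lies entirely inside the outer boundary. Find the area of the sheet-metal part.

417.5

Outer boundary:
A→B: (-5)(1) − (14)(15) = -215
B→C: (14)(-3) − (9)(1) = -51
C→D: (9)(-12) − (6)(-3) = -90
D→E: (6)(-11) − (-6)(-12) = -138
E→F: (-6)(15) − (-13)(-11) = -233
F→A: (-13)(15) − (-5)(15) = -120
Σ = -847
Area = |Σ|/2 = 423.5.
Hole:
Σ = (2) + (1) + (7) + (2) = 12
Area = |Σ|/2 = 6.
Net area = 423.5 − 6 = 417.5.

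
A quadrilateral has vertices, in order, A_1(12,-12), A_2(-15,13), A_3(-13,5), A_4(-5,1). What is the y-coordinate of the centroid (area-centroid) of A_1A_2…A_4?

202/65

Apply the shoelace (surveyor's) formula. First the cross-terms c_i = x_i·y_{i+1} − x_{i+1}·y_i:
  -24, 94, 12, 48  ⇒  2A = 130, A = 65.
Then Σ (y_i + y_{i+1})·c_i = 1212, so ȳ = 1212 / (6·65) = 202/65.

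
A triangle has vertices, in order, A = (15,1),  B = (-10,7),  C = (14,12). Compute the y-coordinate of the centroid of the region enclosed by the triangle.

Apply Gauss's area formula. First the cross-terms c_i = x_i·y_{i+1} − x_{i+1}·y_i:
  115, -218, -166  ⇒  2A = -269, A = -134.5.
Then Σ (y_i + y_{i+1})·c_i = -5380, so ȳ = -5380 / (6·(-134.5)) = 20/3.

20/3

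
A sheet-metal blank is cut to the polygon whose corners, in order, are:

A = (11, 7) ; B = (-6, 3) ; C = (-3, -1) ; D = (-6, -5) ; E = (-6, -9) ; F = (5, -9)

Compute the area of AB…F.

Apply Gauss's area formula: 2A = Σ (x_i·y_{i+1} − x_{i+1}·y_i), indices taken mod 6.
A→B: (11)(3) − (-6)(7) = 75
B→C: (-6)(-1) − (-3)(3) = 15
C→D: (-3)(-5) − (-6)(-1) = 9
D→E: (-6)(-9) − (-6)(-5) = 24
E→F: (-6)(-9) − (5)(-9) = 99
F→A: (5)(7) − (11)(-9) = 134
Σ = 356
Area = |Σ|/2 = 178.

178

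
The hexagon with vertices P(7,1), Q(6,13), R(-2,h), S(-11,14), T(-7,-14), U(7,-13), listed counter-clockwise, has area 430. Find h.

14

Write out the shoelace sum; only the two edges meeting at R involve h:
2·Area = [(6·h − (-2)·13) + ((-2)·14 − (-11)·h)] + 624
       = 17·h + 622 = 860
⇒ h = 14.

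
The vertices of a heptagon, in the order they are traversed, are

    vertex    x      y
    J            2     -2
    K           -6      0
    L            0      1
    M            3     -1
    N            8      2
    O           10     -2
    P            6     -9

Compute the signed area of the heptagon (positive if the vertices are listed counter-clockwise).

Cross-terms: -12, -6, -3, 14, -36, -78, 6  ⇒  Σ = -115
Signed area = Σ/2 = -57.5 (negative ⇒ clockwise traversal).

-57.5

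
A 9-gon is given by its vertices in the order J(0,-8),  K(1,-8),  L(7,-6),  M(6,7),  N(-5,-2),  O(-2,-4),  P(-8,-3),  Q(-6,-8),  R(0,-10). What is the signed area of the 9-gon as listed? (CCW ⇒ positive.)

131

J→K: (0)(-8) − (1)(-8) = 8
K→L: (1)(-6) − (7)(-8) = 50
L→M: (7)(7) − (6)(-6) = 85
M→N: (6)(-2) − (-5)(7) = 23
N→O: (-5)(-4) − (-2)(-2) = 16
O→P: (-2)(-3) − (-8)(-4) = -26
P→Q: (-8)(-8) − (-6)(-3) = 46
Q→R: (-6)(-10) − (0)(-8) = 60
R→J: (0)(-8) − (0)(-10) = 0
Σ = 262
Signed area = Σ/2 = 131 (positive ⇒ counter-clockwise traversal).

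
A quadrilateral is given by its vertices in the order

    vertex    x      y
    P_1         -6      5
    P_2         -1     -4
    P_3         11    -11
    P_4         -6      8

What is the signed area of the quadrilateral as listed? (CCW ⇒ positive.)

Apply the shoelace formula: 2A = Σ (x_i·y_{i+1} − x_{i+1}·y_i), indices taken mod 4.
Σ = (29) + (55) + (22) + (18) = 124
Signed area = Σ/2 = 62 (positive ⇒ counter-clockwise traversal).

62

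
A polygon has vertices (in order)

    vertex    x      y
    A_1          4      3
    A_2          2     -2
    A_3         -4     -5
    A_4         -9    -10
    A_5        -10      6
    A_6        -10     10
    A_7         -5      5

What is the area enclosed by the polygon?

A_1→A_2: (4)(-2) − (2)(3) = -14
A_2→A_3: (2)(-5) − (-4)(-2) = -18
A_3→A_4: (-4)(-10) − (-9)(-5) = -5
A_4→A_5: (-9)(6) − (-10)(-10) = -154
A_5→A_6: (-10)(10) − (-10)(6) = -40
A_6→A_7: (-10)(5) − (-5)(10) = 0
A_7→A_1: (-5)(3) − (4)(5) = -35
Σ = -266
Area = |Σ|/2 = 133.

133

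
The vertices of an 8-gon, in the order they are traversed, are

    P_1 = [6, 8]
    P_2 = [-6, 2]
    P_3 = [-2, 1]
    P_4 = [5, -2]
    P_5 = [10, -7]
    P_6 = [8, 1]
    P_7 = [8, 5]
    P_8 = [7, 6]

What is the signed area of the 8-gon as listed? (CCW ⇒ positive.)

Apply the shoelace (surveyor's) formula: 2A = Σ (x_i·y_{i+1} − x_{i+1}·y_i), indices taken mod 8.
Σ = (60) + (-2) + (-1) + (-15) + (66) + (32) + (13) + (20) = 173
Signed area = Σ/2 = 86.5 (positive ⇒ counter-clockwise traversal).

86.5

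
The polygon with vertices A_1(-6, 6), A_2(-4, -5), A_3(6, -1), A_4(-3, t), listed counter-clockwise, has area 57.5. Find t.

The doubled signed area Σ (x_i y_{i+1} − x_{i+1} y_i) is linear in t.
With t=0 it equals 67; the coefficient of t is 12 (from the two edges through A_4).
So 12·t + 67 = 2·57.5 = 115 ⇒ t = 4.

4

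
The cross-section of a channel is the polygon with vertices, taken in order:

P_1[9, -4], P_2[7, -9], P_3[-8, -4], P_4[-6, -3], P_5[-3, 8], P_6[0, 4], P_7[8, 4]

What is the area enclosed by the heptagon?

161

Apply the shoelace (surveyor's) formula: 2A = Σ (x_i·y_{i+1} − x_{i+1}·y_i), indices taken mod 7.
P_1→P_2: (9)(-9) − (7)(-4) = -53
P_2→P_3: (7)(-4) − (-8)(-9) = -100
P_3→P_4: (-8)(-3) − (-6)(-4) = 0
P_4→P_5: (-6)(8) − (-3)(-3) = -57
P_5→P_6: (-3)(4) − (0)(8) = -12
P_6→P_7: (0)(4) − (8)(4) = -32
P_7→P_1: (8)(-4) − (9)(4) = -68
Σ = -322
Area = |Σ|/2 = 161.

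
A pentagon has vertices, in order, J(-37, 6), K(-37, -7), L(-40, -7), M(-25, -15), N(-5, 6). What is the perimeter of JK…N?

|JK| = √((0)² + (-13)²) = √169 = 13
|KL| = √((-3)² + (0)²) = √9 = 3
|LM| = √((15)² + (-8)²) = √289 = 17
|MN| = √((20)² + (21)²) = √841 = 29
|NJ| = √((-32)² + (0)²) = √1024 = 32
Perimeter = 13 + 3 + 17 + 29 + 32 = 94.

94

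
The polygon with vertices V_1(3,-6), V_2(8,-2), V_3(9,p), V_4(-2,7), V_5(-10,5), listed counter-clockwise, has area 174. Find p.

Write out the shoelace sum; only the two edges meeting at V_3 involve p:
2·Area = [(8·p − 9·(-2)) + (9·7 − (-2)·p)] + 147
       = 10·p + 228 = 348
⇒ p = 12.

12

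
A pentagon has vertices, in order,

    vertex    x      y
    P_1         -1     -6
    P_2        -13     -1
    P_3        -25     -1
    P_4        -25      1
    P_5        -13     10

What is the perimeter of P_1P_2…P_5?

62

|P_1P_2| = √((-12)² + (5)²) = √169 = 13
|P_2P_3| = √((-12)² + (0)²) = √144 = 12
|P_3P_4| = √((0)² + (2)²) = √4 = 2
|P_4P_5| = √((12)² + (9)²) = √225 = 15
|P_5P_1| = √((12)² + (-16)²) = √400 = 20
Perimeter = 13 + 12 + 2 + 15 + 20 = 62.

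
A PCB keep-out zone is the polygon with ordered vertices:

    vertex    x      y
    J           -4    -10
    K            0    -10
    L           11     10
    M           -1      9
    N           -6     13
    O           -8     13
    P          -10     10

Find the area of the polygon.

258

J→K: (-4)(-10) − (0)(-10) = 40
K→L: (0)(10) − (11)(-10) = 110
L→M: (11)(9) − (-1)(10) = 109
M→N: (-1)(13) − (-6)(9) = 41
N→O: (-6)(13) − (-8)(13) = 26
O→P: (-8)(10) − (-10)(13) = 50
P→J: (-10)(-10) − (-4)(10) = 140
Σ = 516
Area = |Σ|/2 = 258.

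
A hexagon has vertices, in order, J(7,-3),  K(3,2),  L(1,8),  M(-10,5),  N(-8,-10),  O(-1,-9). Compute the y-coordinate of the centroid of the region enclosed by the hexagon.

Apply the shoelace formula. First the cross-terms c_i = x_i·y_{i+1} − x_{i+1}·y_i:
  23, 22, 85, 140, 62, 66  ⇒  2A = 398, A = 199.
Then Σ (y_i + y_{i+1})·c_i = -1368, so ȳ = -1368 / (6·199) = -228/199.

-228/199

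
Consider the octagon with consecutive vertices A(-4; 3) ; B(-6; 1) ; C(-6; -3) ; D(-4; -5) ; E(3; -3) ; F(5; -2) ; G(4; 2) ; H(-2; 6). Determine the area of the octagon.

78

Σ = (14) + (24) + (18) + (27) + (9) + (18) + (28) + (18) = 156
Area = |Σ|/2 = 78.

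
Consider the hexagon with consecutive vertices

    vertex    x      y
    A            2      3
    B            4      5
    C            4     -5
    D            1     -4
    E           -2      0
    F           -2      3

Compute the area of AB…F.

Apply the shoelace formula: 2A = Σ (x_i·y_{i+1} − x_{i+1}·y_i), indices taken mod 6.
Cross-terms: -2, -40, -11, -8, -6, -12  ⇒  Σ = -79
Area = |Σ|/2 = 39.5.

39.5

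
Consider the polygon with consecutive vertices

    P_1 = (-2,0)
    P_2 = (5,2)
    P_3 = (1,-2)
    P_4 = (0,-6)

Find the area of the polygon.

17

Apply the shoelace (surveyor's) formula: 2A = Σ (x_i·y_{i+1} − x_{i+1}·y_i), indices taken mod 4.
P_1→P_2: (-2)(2) − (5)(0) = -4
P_2→P_3: (5)(-2) − (1)(2) = -12
P_3→P_4: (1)(-6) − (0)(-2) = -6
P_4→P_1: (0)(0) − (-2)(-6) = -12
Σ = -34
Area = |Σ|/2 = 17.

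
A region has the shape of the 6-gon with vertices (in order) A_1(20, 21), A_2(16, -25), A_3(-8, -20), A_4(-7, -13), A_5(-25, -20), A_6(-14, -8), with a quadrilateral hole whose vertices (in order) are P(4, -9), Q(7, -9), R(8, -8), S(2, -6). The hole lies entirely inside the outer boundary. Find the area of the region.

887

Outer boundary:
Apply the shoelace formula: 2A = Σ (x_i·y_{i+1} − x_{i+1}·y_i), indices taken mod 6.
Cross-terms: -836, -520, -36, -185, -80, -134  ⇒  Σ = -1791
Area = |Σ|/2 = 895.5.
Hole:
Apply Gauss's area formula: 2A = Σ (x_i·y_{i+1} − x_{i+1}·y_i), indices taken mod 4.
P→Q: (4)(-9) − (7)(-9) = 27
Q→R: (7)(-8) − (8)(-9) = 16
R→S: (8)(-6) − (2)(-8) = -32
S→P: (2)(-9) − (4)(-6) = 6
Σ = 17
Area = |Σ|/2 = 8.5.
Net area = 895.5 − 8.5 = 887.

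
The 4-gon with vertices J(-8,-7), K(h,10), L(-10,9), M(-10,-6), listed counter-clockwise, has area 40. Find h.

The doubled signed area Σ (x_i y_{i+1} − x_{i+1} y_i) is linear in h.
With h=0 it equals 192; the coefficient of h is 16 (from the two edges through K).
So 16·h + 192 = 2·40 = 80 ⇒ h = -7.

-7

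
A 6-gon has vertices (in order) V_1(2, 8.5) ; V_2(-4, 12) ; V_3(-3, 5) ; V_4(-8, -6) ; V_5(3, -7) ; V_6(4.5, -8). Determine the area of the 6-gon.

Apply the shoelace (surveyor's) formula: 2A = Σ (x_i·y_{i+1} − x_{i+1}·y_i), indices taken mod 6.
Σ = (58) + (16) + (58) + (74) + (7.5) + (54.25) = 267.75
Area = |Σ|/2 = 133.875.

133.875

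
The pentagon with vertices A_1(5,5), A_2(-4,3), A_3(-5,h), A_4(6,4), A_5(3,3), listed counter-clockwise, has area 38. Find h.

Write out the shoelace sum; only the two edges meeting at A_3 involve h:
2·Area = [((-4)·h − (-5)·3) + ((-5)·4 − 6·h)] + 41
       = -10·h + 36 = 76
⇒ h = -4.

-4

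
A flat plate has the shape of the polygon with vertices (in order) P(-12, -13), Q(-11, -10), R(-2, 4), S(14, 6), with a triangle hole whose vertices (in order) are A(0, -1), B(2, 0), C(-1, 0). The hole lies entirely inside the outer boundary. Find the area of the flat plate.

Outer boundary:
Σ = (-23) + (-64) + (-68) + (-110) = -265
Area = |Σ|/2 = 132.5.
Hole:
Σ = (2) + (0) + (1) = 3
Area = |Σ|/2 = 1.5.
Net area = 132.5 − 1.5 = 131.

131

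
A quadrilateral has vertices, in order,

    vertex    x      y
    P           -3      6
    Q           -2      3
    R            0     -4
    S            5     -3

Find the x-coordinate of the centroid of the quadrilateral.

Apply the surveyor's formula. First the cross-terms c_i = x_i·y_{i+1} − x_{i+1}·y_i:
  3, 8, 20, 21  ⇒  2A = 52, A = 26.
Then Σ (x_i + x_{i+1})·c_i = 111, so x̄ = 111 / (6·26) = 37/52.

37/52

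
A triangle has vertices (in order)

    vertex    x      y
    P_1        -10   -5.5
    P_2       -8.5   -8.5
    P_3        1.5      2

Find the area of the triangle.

22.875

P_1→P_2: (-10)(-8.5) − (-8.5)(-5.5) = 38.25
P_2→P_3: (-8.5)(2) − (1.5)(-8.5) = -4.25
P_3→P_1: (1.5)(-5.5) − (-10)(2) = 11.75
Σ = 45.75
Area = |Σ|/2 = 22.875.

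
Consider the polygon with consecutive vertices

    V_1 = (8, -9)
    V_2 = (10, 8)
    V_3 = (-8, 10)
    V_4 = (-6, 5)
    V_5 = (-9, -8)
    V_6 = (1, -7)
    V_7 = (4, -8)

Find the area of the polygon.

Cross-terms: 154, 164, 20, 93, 71, 20, 28  ⇒  Σ = 550
Area = |Σ|/2 = 275.

275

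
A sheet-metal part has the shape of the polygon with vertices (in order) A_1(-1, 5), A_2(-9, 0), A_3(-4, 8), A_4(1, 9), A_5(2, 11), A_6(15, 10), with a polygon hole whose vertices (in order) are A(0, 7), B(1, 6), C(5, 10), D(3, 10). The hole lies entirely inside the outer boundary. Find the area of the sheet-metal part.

Outer boundary:
Cross-terms: 45, -72, -44, -7, -145, 85  ⇒  Σ = -138
Area = |Σ|/2 = 69.
Hole:
Σ = (-7) + (-20) + (20) + (21) = 14
Area = |Σ|/2 = 7.
Net area = 69 − 7 = 62.

62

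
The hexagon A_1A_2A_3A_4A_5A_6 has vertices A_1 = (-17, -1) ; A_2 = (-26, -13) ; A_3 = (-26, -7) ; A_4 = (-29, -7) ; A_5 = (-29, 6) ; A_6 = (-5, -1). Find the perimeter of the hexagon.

74

|A_1A_2| = √((-9)² + (-12)²) = √225 = 15
|A_2A_3| = √((0)² + (6)²) = √36 = 6
|A_3A_4| = √((-3)² + (0)²) = √9 = 3
|A_4A_5| = √((0)² + (13)²) = √169 = 13
|A_5A_6| = √((24)² + (-7)²) = √625 = 25
|A_6A_1| = √((-12)² + (0)²) = √144 = 12
Perimeter = 15 + 6 + 3 + 13 + 25 + 12 = 74.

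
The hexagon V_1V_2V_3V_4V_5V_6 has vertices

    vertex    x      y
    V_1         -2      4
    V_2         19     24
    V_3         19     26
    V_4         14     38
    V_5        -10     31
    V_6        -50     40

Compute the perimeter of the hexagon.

|V_1V_2| = √((21)² + (20)²) = √841 = 29
|V_2V_3| = √((0)² + (2)²) = √4 = 2
|V_3V_4| = √((-5)² + (12)²) = √169 = 13
|V_4V_5| = √((-24)² + (-7)²) = √625 = 25
|V_5V_6| = √((-40)² + (9)²) = √1681 = 41
|V_6V_1| = √((48)² + (-36)²) = √3600 = 60
Perimeter = 29 + 2 + 13 + 25 + 41 + 60 = 170.

170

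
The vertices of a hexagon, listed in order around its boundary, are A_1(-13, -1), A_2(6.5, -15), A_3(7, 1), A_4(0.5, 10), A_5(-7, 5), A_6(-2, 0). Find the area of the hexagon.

233.5

A_1→A_2: (-13)(-15) − (6.5)(-1) = 201.5
A_2→A_3: (6.5)(1) − (7)(-15) = 111.5
A_3→A_4: (7)(10) − (0.5)(1) = 69.5
A_4→A_5: (0.5)(5) − (-7)(10) = 72.5
A_5→A_6: (-7)(0) − (-2)(5) = 10
A_6→A_1: (-2)(-1) − (-13)(0) = 2
Σ = 467
Area = |Σ|/2 = 233.5.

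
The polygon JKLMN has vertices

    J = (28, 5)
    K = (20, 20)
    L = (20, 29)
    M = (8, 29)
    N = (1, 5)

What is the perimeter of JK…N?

|JK| = √((-8)² + (15)²) = √289 = 17
|KL| = √((0)² + (9)²) = √81 = 9
|LM| = √((-12)² + (0)²) = √144 = 12
|MN| = √((-7)² + (-24)²) = √625 = 25
|NJ| = √((27)² + (0)²) = √729 = 27
Perimeter = 17 + 9 + 12 + 25 + 27 = 90.

90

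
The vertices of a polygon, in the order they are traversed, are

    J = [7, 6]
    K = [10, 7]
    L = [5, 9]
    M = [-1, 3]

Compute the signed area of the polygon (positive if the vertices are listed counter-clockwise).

20.5

Apply the surveyor's formula: 2A = Σ (x_i·y_{i+1} − x_{i+1}·y_i), indices taken mod 4.
Cross-terms: -11, 55, 24, -27  ⇒  Σ = 41
Signed area = Σ/2 = 20.5 (positive ⇒ counter-clockwise traversal).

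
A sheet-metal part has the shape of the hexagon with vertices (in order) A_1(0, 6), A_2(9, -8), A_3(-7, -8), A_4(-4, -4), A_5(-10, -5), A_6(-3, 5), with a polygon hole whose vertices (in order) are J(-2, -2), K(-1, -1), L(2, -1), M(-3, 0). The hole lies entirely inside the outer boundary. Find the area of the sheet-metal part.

141.5

Outer boundary:
Apply the shoelace (surveyor's) formula: 2A = Σ (x_i·y_{i+1} − x_{i+1}·y_i), indices taken mod 6.
Cross-terms: -54, -128, -4, -20, -65, -18  ⇒  Σ = -289
Area = |Σ|/2 = 144.5.
Hole:
J→K: (-2)(-1) − (-1)(-2) = 0
K→L: (-1)(-1) − (2)(-1) = 3
L→M: (2)(0) − (-3)(-1) = -3
M→J: (-3)(-2) − (-2)(0) = 6
Σ = 6
Area = |Σ|/2 = 3.
Net area = 144.5 − 3 = 141.5.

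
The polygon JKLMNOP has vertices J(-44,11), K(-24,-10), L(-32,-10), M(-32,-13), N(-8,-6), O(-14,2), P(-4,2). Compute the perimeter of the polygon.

|JK| = √((20)² + (-21)²) = √841 = 29
|KL| = √((-8)² + (0)²) = √64 = 8
|LM| = √((0)² + (-3)²) = √9 = 3
|MN| = √((24)² + (7)²) = √625 = 25
|NO| = √((-6)² + (8)²) = √100 = 10
|OP| = √((10)² + (0)²) = √100 = 10
|PJ| = √((-40)² + (9)²) = √1681 = 41
Perimeter = 29 + 8 + 3 + 25 + 10 + 10 + 41 = 126.

126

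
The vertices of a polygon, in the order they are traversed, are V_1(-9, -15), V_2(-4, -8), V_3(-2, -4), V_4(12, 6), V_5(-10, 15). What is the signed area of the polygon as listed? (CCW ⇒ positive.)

286.5

Apply Gauss's area formula: 2A = Σ (x_i·y_{i+1} − x_{i+1}·y_i), indices taken mod 5.
Σ = (12) + (0) + (36) + (240) + (285) = 573
Signed area = Σ/2 = 286.5 (positive ⇒ counter-clockwise traversal).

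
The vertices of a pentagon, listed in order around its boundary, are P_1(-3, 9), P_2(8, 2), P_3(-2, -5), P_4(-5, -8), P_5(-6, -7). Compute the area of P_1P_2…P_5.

Σ = (-78) + (-36) + (-9) + (-13) + (-75) = -211
Area = |Σ|/2 = 105.5.

105.5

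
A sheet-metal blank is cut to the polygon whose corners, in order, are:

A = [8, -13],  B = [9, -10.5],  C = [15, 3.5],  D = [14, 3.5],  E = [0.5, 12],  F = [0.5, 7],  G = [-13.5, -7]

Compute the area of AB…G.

355.875

Apply the shoelace (surveyor's) formula: 2A = Σ (x_i·y_{i+1} − x_{i+1}·y_i), indices taken mod 7.
Σ = (33) + (189) + (3.5) + (166.25) + (-2.5) + (91) + (231.5) = 711.75
Area = |Σ|/2 = 355.875.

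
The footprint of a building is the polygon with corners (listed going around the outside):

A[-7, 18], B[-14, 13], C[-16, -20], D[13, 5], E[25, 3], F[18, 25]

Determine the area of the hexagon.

906.5

Apply the shoelace formula: 2A = Σ (x_i·y_{i+1} − x_{i+1}·y_i), indices taken mod 6.
Σ = (161) + (488) + (180) + (-86) + (571) + (499) = 1813
Area = |Σ|/2 = 906.5.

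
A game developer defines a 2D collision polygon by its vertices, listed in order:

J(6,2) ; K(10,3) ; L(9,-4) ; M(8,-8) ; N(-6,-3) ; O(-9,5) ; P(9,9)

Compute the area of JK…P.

J→K: (6)(3) − (10)(2) = -2
K→L: (10)(-4) − (9)(3) = -67
L→M: (9)(-8) − (8)(-4) = -40
M→N: (8)(-3) − (-6)(-8) = -72
N→O: (-6)(5) − (-9)(-3) = -57
O→P: (-9)(9) − (9)(5) = -126
P→J: (9)(2) − (6)(9) = -36
Σ = -400
Area = |Σ|/2 = 200.

200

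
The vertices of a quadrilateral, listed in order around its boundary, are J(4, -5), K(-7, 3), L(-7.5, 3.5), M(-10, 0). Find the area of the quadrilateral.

Apply the shoelace formula: 2A = Σ (x_i·y_{i+1} − x_{i+1}·y_i), indices taken mod 4.
Σ = (-23) + (-2) + (35) + (50) = 60
Area = |Σ|/2 = 30.

30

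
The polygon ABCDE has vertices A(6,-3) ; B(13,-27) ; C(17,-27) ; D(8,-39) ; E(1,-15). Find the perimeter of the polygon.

|AB| = √((7)² + (-24)²) = √625 = 25
|BC| = √((4)² + (0)²) = √16 = 4
|CD| = √((-9)² + (-12)²) = √225 = 15
|DE| = √((-7)² + (24)²) = √625 = 25
|EA| = √((5)² + (12)²) = √169 = 13
Perimeter = 25 + 4 + 15 + 25 + 13 = 82.

82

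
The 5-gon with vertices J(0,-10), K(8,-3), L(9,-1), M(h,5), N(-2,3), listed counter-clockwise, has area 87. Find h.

0

The doubled signed area Σ (x_i y_{i+1} − x_{i+1} y_i) is linear in h.
With h=0 it equals 174; the coefficient of h is 4 (from the two edges through M).
So 4·h + 174 = 2·87 = 174 ⇒ h = 0.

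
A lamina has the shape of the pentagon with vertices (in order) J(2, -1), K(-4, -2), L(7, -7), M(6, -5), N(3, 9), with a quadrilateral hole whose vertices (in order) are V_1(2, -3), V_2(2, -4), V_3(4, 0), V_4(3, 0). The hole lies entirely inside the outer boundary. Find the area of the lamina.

Outer boundary:
Apply the surveyor's formula: 2A = Σ (x_i·y_{i+1} − x_{i+1}·y_i), indices taken mod 5.
J→K: (2)(-2) − (-4)(-1) = -8
K→L: (-4)(-7) − (7)(-2) = 42
L→M: (7)(-5) − (6)(-7) = 7
M→N: (6)(9) − (3)(-5) = 69
N→J: (3)(-1) − (2)(9) = -21
Σ = 89
Area = |Σ|/2 = 44.5.
Hole:
Apply the surveyor's formula: 2A = Σ (x_i·y_{i+1} − x_{i+1}·y_i), indices taken mod 4.
V_1→V_2: (2)(-4) − (2)(-3) = -2
V_2→V_3: (2)(0) − (4)(-4) = 16
V_3→V_4: (4)(0) − (3)(0) = 0
V_4→V_1: (3)(-3) − (2)(0) = -9
Σ = 5
Area = |Σ|/2 = 2.5.
Net area = 44.5 − 2.5 = 42.

42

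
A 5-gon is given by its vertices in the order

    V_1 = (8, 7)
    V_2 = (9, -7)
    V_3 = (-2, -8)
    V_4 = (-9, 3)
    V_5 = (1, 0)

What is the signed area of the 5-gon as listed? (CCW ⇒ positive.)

Apply the shoelace formula: 2A = Σ (x_i·y_{i+1} − x_{i+1}·y_i), indices taken mod 5.
V_1→V_2: (8)(-7) − (9)(7) = -119
V_2→V_3: (9)(-8) − (-2)(-7) = -86
V_3→V_4: (-2)(3) − (-9)(-8) = -78
V_4→V_5: (-9)(0) − (1)(3) = -3
V_5→V_1: (1)(7) − (8)(0) = 7
Σ = -279
Signed area = Σ/2 = -139.5 (negative ⇒ clockwise traversal).

-139.5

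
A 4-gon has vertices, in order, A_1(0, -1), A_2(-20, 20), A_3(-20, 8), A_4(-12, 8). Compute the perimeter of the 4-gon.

64

|A_1A_2| = √((-20)² + (21)²) = √841 = 29
|A_2A_3| = √((0)² + (-12)²) = √144 = 12
|A_3A_4| = √((8)² + (0)²) = √64 = 8
|A_4A_1| = √((12)² + (-9)²) = √225 = 15
Perimeter = 29 + 12 + 8 + 15 = 64.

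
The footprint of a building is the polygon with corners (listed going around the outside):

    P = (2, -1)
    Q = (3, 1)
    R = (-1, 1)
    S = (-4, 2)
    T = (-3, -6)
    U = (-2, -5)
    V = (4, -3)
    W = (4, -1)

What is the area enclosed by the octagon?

P→Q: (2)(1) − (3)(-1) = 5
Q→R: (3)(1) − (-1)(1) = 4
R→S: (-1)(2) − (-4)(1) = 2
S→T: (-4)(-6) − (-3)(2) = 30
T→U: (-3)(-5) − (-2)(-6) = 3
U→V: (-2)(-3) − (4)(-5) = 26
V→W: (4)(-1) − (4)(-3) = 8
W→P: (4)(-1) − (2)(-1) = -2
Σ = 76
Area = |Σ|/2 = 38.

38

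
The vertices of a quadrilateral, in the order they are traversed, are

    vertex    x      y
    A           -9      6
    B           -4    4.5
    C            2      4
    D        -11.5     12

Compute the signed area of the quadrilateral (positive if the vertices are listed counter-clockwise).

Apply Gauss's area formula: 2A = Σ (x_i·y_{i+1} − x_{i+1}·y_i), indices taken mod 4.
Σ = (-16.5) + (-25) + (70) + (39) = 67.5
Signed area = Σ/2 = 33.75 (positive ⇒ counter-clockwise traversal).

33.75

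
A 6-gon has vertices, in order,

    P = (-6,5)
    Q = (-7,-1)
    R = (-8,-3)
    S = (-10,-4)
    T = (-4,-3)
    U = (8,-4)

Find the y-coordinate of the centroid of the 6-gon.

Apply the shoelace (surveyor's) formula. First the cross-terms c_i = x_i·y_{i+1} − x_{i+1}·y_i:
  41, 13, 2, 14, 40, 16  ⇒  2A = 126, A = 63.
Then Σ (y_i + y_{i+1})·c_i = -264, so ȳ = -264 / (6·63) = -44/63.

-44/63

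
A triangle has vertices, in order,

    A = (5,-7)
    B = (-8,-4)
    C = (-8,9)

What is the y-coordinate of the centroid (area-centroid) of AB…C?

-2/3

Apply the surveyor's formula. First the cross-terms c_i = x_i·y_{i+1} − x_{i+1}·y_i:
  -76, -104, 11  ⇒  2A = -169, A = -84.5.
Then Σ (y_i + y_{i+1})·c_i = 338, so ȳ = 338 / (6·(-84.5)) = -2/3.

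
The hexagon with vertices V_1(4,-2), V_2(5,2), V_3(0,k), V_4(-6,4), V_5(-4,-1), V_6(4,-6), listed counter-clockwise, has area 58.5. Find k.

3

Write out the shoelace sum; only the two edges meeting at V_3 involve k:
2·Area = [(5·k − 0·2) + (0·4 − (-6)·k)] + 84
       = 11·k + 84 = 117
⇒ k = 3.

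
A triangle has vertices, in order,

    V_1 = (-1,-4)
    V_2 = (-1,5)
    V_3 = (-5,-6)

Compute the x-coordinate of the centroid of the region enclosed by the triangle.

-7/3

Apply the shoelace (surveyor's) formula. First the cross-terms c_i = x_i·y_{i+1} − x_{i+1}·y_i:
  -9, 31, 14  ⇒  2A = 36, A = 18.
Then Σ (x_i + x_{i+1})·c_i = -252, so x̄ = -252 / (6·18) = -7/3.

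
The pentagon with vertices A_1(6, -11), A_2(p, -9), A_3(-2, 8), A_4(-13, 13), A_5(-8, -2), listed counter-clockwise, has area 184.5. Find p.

The doubled signed area Σ (x_i y_{i+1} − x_{i+1} y_i) is linear in p.
With p=0 it equals 236; the coefficient of p is 19 (from the two edges through A_2).
So 19·p + 236 = 2·184.5 = 369 ⇒ p = 7.

7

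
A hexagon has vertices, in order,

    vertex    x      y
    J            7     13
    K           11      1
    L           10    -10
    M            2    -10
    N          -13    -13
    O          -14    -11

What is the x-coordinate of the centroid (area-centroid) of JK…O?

202/159

Apply the shoelace (surveyor's) formula. First the cross-terms c_i = x_i·y_{i+1} − x_{i+1}·y_i:
  -136, -120, -80, -156, -39, -105  ⇒  2A = -636, A = -318.
Then Σ (x_i + x_{i+1})·c_i = -2424, so x̄ = -2424 / (6·(-318)) = 202/159.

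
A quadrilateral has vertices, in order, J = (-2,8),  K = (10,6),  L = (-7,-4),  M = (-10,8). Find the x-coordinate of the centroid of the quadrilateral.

Apply Gauss's area formula. First the cross-terms c_i = x_i·y_{i+1} − x_{i+1}·y_i:
  -92, 2, -96, -64  ⇒  2A = -250, A = -125.
Then Σ (x_i + x_{i+1})·c_i = 1670, so x̄ = 1670 / (6·(-125)) = -167/75.

-167/75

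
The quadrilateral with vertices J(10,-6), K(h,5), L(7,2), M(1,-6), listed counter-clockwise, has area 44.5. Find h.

Write out the shoelace sum; only the two edges meeting at K involve h:
2·Area = [(10·5 − h·(-6)) + (h·2 − 7·5)] + 10
       = 8·h + 25 = 89
⇒ h = 8.

8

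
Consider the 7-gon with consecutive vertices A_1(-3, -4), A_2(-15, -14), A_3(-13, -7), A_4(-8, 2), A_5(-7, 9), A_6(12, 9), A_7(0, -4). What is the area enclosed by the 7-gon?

233

Apply the surveyor's formula: 2A = Σ (x_i·y_{i+1} − x_{i+1}·y_i), indices taken mod 7.
Σ = (-18) + (-77) + (-82) + (-58) + (-171) + (-48) + (-12) = -466
Area = |Σ|/2 = 233.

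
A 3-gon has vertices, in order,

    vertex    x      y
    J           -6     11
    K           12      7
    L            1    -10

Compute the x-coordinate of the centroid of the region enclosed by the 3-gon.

Apply the surveyor's formula. First the cross-terms c_i = x_i·y_{i+1} − x_{i+1}·y_i:
  -174, -127, -49  ⇒  2A = -350, A = -175.
Then Σ (x_i + x_{i+1})·c_i = -2450, so x̄ = -2450 / (6·(-175)) = 7/3.

7/3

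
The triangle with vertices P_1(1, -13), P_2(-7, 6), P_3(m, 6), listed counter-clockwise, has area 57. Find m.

-13

The doubled signed area Σ (x_i y_{i+1} − x_{i+1} y_i) is linear in m.
With m=0 it equals -133; the coefficient of m is -19 (from the two edges through P_3).
So -19·m + -133 = 2·57 = 114 ⇒ m = -13.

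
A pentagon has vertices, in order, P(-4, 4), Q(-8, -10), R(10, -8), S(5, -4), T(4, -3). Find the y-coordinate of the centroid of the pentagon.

Apply the shoelace formula. First the cross-terms c_i = x_i·y_{i+1} − x_{i+1}·y_i:
  72, 164, 0, 1, 4  ⇒  2A = 241, A = 120.5.
Then Σ (y_i + y_{i+1})·c_i = -3387, so ȳ = -3387 / (6·120.5) = -1129/241.

-1129/241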